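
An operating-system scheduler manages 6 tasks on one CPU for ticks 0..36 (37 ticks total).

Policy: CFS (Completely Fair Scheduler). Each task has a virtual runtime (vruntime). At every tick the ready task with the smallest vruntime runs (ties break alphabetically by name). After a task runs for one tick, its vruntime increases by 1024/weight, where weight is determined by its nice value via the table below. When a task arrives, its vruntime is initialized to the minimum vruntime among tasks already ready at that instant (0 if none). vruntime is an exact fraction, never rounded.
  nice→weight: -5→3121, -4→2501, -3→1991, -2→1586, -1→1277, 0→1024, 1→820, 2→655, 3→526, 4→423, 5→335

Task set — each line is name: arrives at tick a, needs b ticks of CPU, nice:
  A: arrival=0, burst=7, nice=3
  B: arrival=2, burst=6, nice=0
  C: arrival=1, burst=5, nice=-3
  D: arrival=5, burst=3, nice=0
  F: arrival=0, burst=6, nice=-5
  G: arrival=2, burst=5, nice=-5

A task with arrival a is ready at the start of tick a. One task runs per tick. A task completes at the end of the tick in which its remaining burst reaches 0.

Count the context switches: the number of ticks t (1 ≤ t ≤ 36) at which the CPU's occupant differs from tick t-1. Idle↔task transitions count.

context switches = 28

t=0: vr[A=0 F=0] → run A
t=1: vr[A=512/263 C=0 F=0] → run C
t=2: vr[A=512/263 B=0 C=1024/1991 F=0 G=0] → run B
t=3: vr[A=512/263 B=1 C=1024/1991 F=0 G=0] → run F
t=4: vr[A=512/263 B=1 C=1024/1991 F=1024/3121 G=0] → run G
t=5: vr[A=512/263 B=1 C=1024/1991 D=1024/3121 F=1024/3121 G=1024/3121] → run D
t=6: vr[A=512/263 B=1 C=1024/1991 D=4145/3121 F=1024/3121 G=1024/3121] → run F
t=7: vr[A=512/263 B=1 C=1024/1991 D=4145/3121 F=2048/3121 G=1024/3121] → run G
t=8: vr[A=512/263 B=1 C=1024/1991 D=4145/3121 F=2048/3121 G=2048/3121] → run C
t=9: vr[A=512/263 B=1 C=2048/1991 D=4145/3121 F=2048/3121 G=2048/3121] → run F
t=10: vr[A=512/263 B=1 C=2048/1991 D=4145/3121 F=3072/3121 G=2048/3121] → run G
t=11: vr[A=512/263 B=1 C=2048/1991 D=4145/3121 F=3072/3121 G=3072/3121] → run F
t=12: vr[A=512/263 B=1 C=2048/1991 D=4145/3121 F=4096/3121 G=3072/3121] → run G
t=13: vr[A=512/263 B=1 C=2048/1991 D=4145/3121 F=4096/3121 G=4096/3121] → run B
t=14: vr[A=512/263 B=2 C=2048/1991 D=4145/3121 F=4096/3121 G=4096/3121] → run C
t=15: vr[A=512/263 B=2 C=3072/1991 D=4145/3121 F=4096/3121 G=4096/3121] → run F
t=16: vr[A=512/263 B=2 C=3072/1991 D=4145/3121 F=5120/3121 G=4096/3121] → run G
t=17: vr[A=512/263 B=2 C=3072/1991 D=4145/3121 F=5120/3121] → run D
t=18: vr[A=512/263 B=2 C=3072/1991 D=7266/3121 F=5120/3121] → run C
t=19: vr[A=512/263 B=2 C=4096/1991 D=7266/3121 F=5120/3121] → run F
t=20: vr[A=512/263 B=2 C=4096/1991 D=7266/3121] → run A
t=21: vr[A=1024/263 B=2 C=4096/1991 D=7266/3121] → run B
t=22: vr[A=1024/263 B=3 C=4096/1991 D=7266/3121] → run C
t=23: vr[A=1024/263 B=3 D=7266/3121] → run D
t=24: vr[A=1024/263 B=3] → run B
t=25: vr[A=1024/263 B=4] → run A
t=26: vr[A=1536/263 B=4] → run B
t=27: vr[A=1536/263 B=5] → run B
t=28: vr[A=1536/263] → run A
t=29: vr[A=2048/263] → run A
t=30: vr[A=2560/263] → run A
t=31: vr[A=3072/263] → run A
t=32: (idle)
t=33: (idle)
t=34: (idle)
t=35: (idle)
t=36: (idle)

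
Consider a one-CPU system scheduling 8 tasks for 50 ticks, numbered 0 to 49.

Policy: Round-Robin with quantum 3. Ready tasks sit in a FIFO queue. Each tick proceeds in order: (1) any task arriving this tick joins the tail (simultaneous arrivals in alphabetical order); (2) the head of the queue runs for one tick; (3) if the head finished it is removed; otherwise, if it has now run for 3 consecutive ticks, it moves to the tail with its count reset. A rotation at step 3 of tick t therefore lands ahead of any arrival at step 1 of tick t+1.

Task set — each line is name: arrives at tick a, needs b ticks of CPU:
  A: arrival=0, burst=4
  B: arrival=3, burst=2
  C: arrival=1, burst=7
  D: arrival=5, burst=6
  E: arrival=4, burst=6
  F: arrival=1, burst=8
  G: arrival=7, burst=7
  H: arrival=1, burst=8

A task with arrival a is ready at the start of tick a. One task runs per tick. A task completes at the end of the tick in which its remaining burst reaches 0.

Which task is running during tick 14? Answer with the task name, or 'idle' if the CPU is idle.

t=0: queue=[A] q_used=0 → run A
t=1: queue=[A,C,F,H] q_used=1 → run A
t=2: queue=[A,C,F,H] q_used=2 → run A
t=3: queue=[C,F,H,A,B] q_used=0 → run C
t=4: queue=[C,F,H,A,B,E] q_used=1 → run C
t=5: queue=[C,F,H,A,B,E,D] q_used=2 → run C
t=6: queue=[F,H,A,B,E,D,C] q_used=0 → run F
t=7: queue=[F,H,A,B,E,D,C,G] q_used=1 → run F
t=8: queue=[F,H,A,B,E,D,C,G] q_used=2 → run F
t=9: queue=[H,A,B,E,D,C,G,F] q_used=0 → run H
t=10: queue=[H,A,B,E,D,C,G,F] q_used=1 → run H
t=11: queue=[H,A,B,E,D,C,G,F] q_used=2 → run H
t=12: queue=[A,B,E,D,C,G,F,H] q_used=0 → run A
t=13: queue=[B,E,D,C,G,F,H] q_used=0 → run B
t=14: queue=[B,E,D,C,G,F,H] q_used=1 → run B
t=15: queue=[E,D,C,G,F,H] q_used=0 → run E
t=16: queue=[E,D,C,G,F,H] q_used=1 → run E
t=17: queue=[E,D,C,G,F,H] q_used=2 → run E
t=18: queue=[D,C,G,F,H,E] q_used=0 → run D
t=19: queue=[D,C,G,F,H,E] q_used=1 → run D
t=20: queue=[D,C,G,F,H,E] q_used=2 → run D
t=21: queue=[C,G,F,H,E,D] q_used=0 → run C
t=22: queue=[C,G,F,H,E,D] q_used=1 → run C
t=23: queue=[C,G,F,H,E,D] q_used=2 → run C
t=24: queue=[G,F,H,E,D,C] q_used=0 → run G
t=25: queue=[G,F,H,E,D,C] q_used=1 → run G
t=26: queue=[G,F,H,E,D,C] q_used=2 → run G
t=27: queue=[F,H,E,D,C,G] q_used=0 → run F
t=28: queue=[F,H,E,D,C,G] q_used=1 → run F
t=29: queue=[F,H,E,D,C,G] q_used=2 → run F
t=30: queue=[H,E,D,C,G,F] q_used=0 → run H
t=31: queue=[H,E,D,C,G,F] q_used=1 → run H
t=32: queue=[H,E,D,C,G,F] q_used=2 → run H
t=33: queue=[E,D,C,G,F,H] q_used=0 → run E
t=34: queue=[E,D,C,G,F,H] q_used=1 → run E
t=35: queue=[E,D,C,G,F,H] q_used=2 → run E
t=36: queue=[D,C,G,F,H] q_used=0 → run D
t=37: queue=[D,C,G,F,H] q_used=1 → run D
t=38: queue=[D,C,G,F,H] q_used=2 → run D
t=39: queue=[C,G,F,H] q_used=0 → run C
t=40: queue=[G,F,H] q_used=0 → run G
t=41: queue=[G,F,H] q_used=1 → run G
t=42: queue=[G,F,H] q_used=2 → run G
t=43: queue=[F,H,G] q_used=0 → run F
t=44: queue=[F,H,G] q_used=1 → run F
t=45: queue=[H,G] q_used=0 → run H
t=46: queue=[H,G] q_used=1 → run H
t=47: queue=[G] q_used=0 → run G
t=48: (idle)
t=49: (idle)

running at tick 14 = B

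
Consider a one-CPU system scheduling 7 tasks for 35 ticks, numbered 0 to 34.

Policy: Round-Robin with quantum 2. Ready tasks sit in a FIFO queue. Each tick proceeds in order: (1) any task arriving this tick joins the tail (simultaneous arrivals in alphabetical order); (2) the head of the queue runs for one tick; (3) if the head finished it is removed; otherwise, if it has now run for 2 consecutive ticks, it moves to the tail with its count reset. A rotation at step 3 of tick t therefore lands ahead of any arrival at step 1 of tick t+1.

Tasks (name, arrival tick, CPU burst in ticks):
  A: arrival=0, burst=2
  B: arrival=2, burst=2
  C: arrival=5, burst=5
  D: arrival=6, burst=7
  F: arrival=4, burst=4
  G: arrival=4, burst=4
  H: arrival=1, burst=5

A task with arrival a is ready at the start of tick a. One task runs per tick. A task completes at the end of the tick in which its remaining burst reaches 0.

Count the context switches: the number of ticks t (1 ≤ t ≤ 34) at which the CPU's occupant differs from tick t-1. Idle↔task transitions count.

context switches = 15

t=0: queue=[A] q_used=0 → run A
t=1: queue=[A,H] q_used=1 → run A
t=2: queue=[H,B] q_used=0 → run H
t=3: queue=[H,B] q_used=1 → run H
t=4: queue=[B,H,F,G] q_used=0 → run B
t=5: queue=[B,H,F,G,C] q_used=1 → run B
t=6: queue=[H,F,G,C,D] q_used=0 → run H
t=7: queue=[H,F,G,C,D] q_used=1 → run H
t=8: queue=[F,G,C,D,H] q_used=0 → run F
t=9: queue=[F,G,C,D,H] q_used=1 → run F
t=10: queue=[G,C,D,H,F] q_used=0 → run G
t=11: queue=[G,C,D,H,F] q_used=1 → run G
t=12: queue=[C,D,H,F,G] q_used=0 → run C
t=13: queue=[C,D,H,F,G] q_used=1 → run C
t=14: queue=[D,H,F,G,C] q_used=0 → run D
t=15: queue=[D,H,F,G,C] q_used=1 → run D
t=16: queue=[H,F,G,C,D] q_used=0 → run H
t=17: queue=[F,G,C,D] q_used=0 → run F
t=18: queue=[F,G,C,D] q_used=1 → run F
t=19: queue=[G,C,D] q_used=0 → run G
t=20: queue=[G,C,D] q_used=1 → run G
t=21: queue=[C,D] q_used=0 → run C
t=22: queue=[C,D] q_used=1 → run C
t=23: queue=[D,C] q_used=0 → run D
t=24: queue=[D,C] q_used=1 → run D
t=25: queue=[C,D] q_used=0 → run C
t=26: queue=[D] q_used=0 → run D
t=27: queue=[D] q_used=1 → run D
t=28: queue=[D] q_used=0 → run D
t=29: (idle)
t=30: (idle)
t=31: (idle)
t=32: (idle)
t=33: (idle)
t=34: (idle)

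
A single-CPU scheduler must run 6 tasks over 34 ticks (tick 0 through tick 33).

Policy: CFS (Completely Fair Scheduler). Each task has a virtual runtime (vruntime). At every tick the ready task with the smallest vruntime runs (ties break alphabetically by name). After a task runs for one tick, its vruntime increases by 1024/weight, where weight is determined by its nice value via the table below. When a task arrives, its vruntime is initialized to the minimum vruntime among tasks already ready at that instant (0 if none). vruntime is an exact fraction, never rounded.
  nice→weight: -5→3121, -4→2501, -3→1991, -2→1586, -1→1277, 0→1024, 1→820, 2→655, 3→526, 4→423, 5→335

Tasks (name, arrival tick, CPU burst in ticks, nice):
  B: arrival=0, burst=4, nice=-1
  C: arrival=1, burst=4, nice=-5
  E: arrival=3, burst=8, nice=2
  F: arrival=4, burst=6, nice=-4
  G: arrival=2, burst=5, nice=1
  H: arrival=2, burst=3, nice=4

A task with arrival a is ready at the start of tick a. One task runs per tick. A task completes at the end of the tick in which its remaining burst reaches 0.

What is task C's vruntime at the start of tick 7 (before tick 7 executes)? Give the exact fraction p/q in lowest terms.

t=0: vr[B=0] → run B
t=1: vr[B=1024/1277 C=1024/1277] → run B
t=2: vr[B=2048/1277 C=1024/1277 G=1024/1277 H=1024/1277] → run C
t=3: vr[B=2048/1277 C=4503552/3985517 E=1024/1277 G=1024/1277 H=1024/1277] → run E
t=4: vr[B=2048/1277 C=4503552/3985517 E=1978368/836435 F=1024/1277 G=1024/1277 H=1024/1277] → run F
t=5: vr[B=2048/1277 C=4503552/3985517 E=1978368/836435 F=3868672/3193777 G=1024/1277 H=1024/1277] → run G
t=6: vr[B=2048/1277 C=4503552/3985517 E=1978368/836435 F=3868672/3193777 G=536832/261785 H=1024/1277] → run H
t=7: vr[B=2048/1277 C=4503552/3985517 E=1978368/836435 F=3868672/3193777 G=536832/261785 H=1740800/540171] → run C
t=8: vr[B=2048/1277 C=5811200/3985517 E=1978368/836435 F=3868672/3193777 G=536832/261785 H=1740800/540171] → run F
t=9: vr[B=2048/1277 C=5811200/3985517 E=1978368/836435 F=5176320/3193777 G=536832/261785 H=1740800/540171] → run C
t=10: vr[B=2048/1277 C=7118848/3985517 E=1978368/836435 F=5176320/3193777 G=536832/261785 H=1740800/540171] → run B
t=11: vr[B=3072/1277 C=7118848/3985517 E=1978368/836435 F=5176320/3193777 G=536832/261785 H=1740800/540171] → run F
t=12: vr[B=3072/1277 C=7118848/3985517 E=1978368/836435 F=6483968/3193777 G=536832/261785 H=1740800/540171] → run C
t=13: vr[B=3072/1277 E=1978368/836435 F=6483968/3193777 G=536832/261785 H=1740800/540171] → run F
t=14: vr[B=3072/1277 E=1978368/836435 F=7791616/3193777 G=536832/261785 H=1740800/540171] → run G
t=15: vr[B=3072/1277 E=1978368/836435 F=7791616/3193777 G=863744/261785 H=1740800/540171] → run E
t=16: vr[B=3072/1277 E=3286016/836435 F=7791616/3193777 G=863744/261785 H=1740800/540171] → run B
t=17: vr[E=3286016/836435 F=7791616/3193777 G=863744/261785 H=1740800/540171] → run F
t=18: vr[E=3286016/836435 F=9099264/3193777 G=863744/261785 H=1740800/540171] → run F
t=19: vr[E=3286016/836435 G=863744/261785 H=1740800/540171] → run H
t=20: vr[E=3286016/836435 G=863744/261785 H=3048448/540171] → run G
t=21: vr[E=3286016/836435 G=1190656/261785 H=3048448/540171] → run E
t=22: vr[E=4593664/836435 G=1190656/261785 H=3048448/540171] → run G
t=23: vr[E=4593664/836435 G=1517568/261785 H=3048448/540171] → run E
t=24: vr[E=5901312/836435 G=1517568/261785 H=3048448/540171] → run H
t=25: vr[E=5901312/836435 G=1517568/261785] → run G
t=26: vr[E=5901312/836435] → run E
t=27: vr[E=1441792/167287] → run E
t=28: vr[E=8516608/836435] → run E
t=29: vr[E=9824256/836435] → run E
t=30: (idle)
t=31: (idle)
t=32: (idle)
t=33: (idle)

vruntime(C, start of tick 7) = 4503552/3985517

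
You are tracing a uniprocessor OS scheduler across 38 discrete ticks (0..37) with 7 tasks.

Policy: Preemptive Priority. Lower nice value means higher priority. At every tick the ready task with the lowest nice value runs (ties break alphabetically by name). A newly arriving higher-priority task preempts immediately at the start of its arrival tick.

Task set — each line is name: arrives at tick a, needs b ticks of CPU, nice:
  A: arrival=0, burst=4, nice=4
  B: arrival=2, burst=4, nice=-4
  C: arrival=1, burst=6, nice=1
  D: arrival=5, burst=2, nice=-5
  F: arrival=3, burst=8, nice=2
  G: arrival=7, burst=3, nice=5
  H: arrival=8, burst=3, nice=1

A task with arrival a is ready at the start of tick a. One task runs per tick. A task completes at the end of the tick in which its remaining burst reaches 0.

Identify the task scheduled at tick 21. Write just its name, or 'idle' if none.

t=0: ready={A} → run A
t=1: ready={A,C} → run C
t=2: ready={A,B,C} → run B
t=3: ready={A,B,C,F} → run B
t=4: ready={A,B,C,F} → run B
t=5: ready={A,B,C,D,F} → run D
t=6: ready={A,B,C,D,F} → run D
t=7: ready={A,B,C,F,G} → run B
t=8: ready={A,C,F,G,H} → run C
t=9: ready={A,C,F,G,H} → run C
t=10: ready={A,C,F,G,H} → run C
t=11: ready={A,C,F,G,H} → run C
t=12: ready={A,C,F,G,H} → run C
t=13: ready={A,F,G,H} → run H
t=14: ready={A,F,G,H} → run H
t=15: ready={A,F,G,H} → run H
t=16: ready={A,F,G} → run F
t=17: ready={A,F,G} → run F
t=18: ready={A,F,G} → run F
t=19: ready={A,F,G} → run F
t=20: ready={A,F,G} → run F
t=21: ready={A,F,G} → run F
t=22: ready={A,F,G} → run F
t=23: ready={A,F,G} → run F
t=24: ready={A,G} → run A
t=25: ready={A,G} → run A
t=26: ready={A,G} → run A
t=27: ready={G} → run G
t=28: ready={G} → run G
t=29: ready={G} → run G
t=30: (idle)
t=31: (idle)
t=32: (idle)
t=33: (idle)
t=34: (idle)
t=35: (idle)
t=36: (idle)
t=37: (idle)

running at tick 21 = F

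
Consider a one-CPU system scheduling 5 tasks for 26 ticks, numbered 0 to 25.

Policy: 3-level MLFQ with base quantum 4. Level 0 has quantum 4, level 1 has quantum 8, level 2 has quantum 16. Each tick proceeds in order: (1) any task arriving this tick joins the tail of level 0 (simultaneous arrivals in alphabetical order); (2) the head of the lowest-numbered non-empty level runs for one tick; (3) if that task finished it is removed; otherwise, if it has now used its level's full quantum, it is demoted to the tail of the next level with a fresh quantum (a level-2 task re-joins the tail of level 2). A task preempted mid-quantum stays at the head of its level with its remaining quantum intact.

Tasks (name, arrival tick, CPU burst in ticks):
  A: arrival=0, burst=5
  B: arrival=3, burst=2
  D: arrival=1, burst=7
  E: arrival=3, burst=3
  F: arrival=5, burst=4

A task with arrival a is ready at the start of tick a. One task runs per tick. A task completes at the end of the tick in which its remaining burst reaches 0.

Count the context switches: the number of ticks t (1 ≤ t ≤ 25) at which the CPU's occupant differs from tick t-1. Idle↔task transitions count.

t=0: L0/L1/L2 = A/-/- → run A
t=1: L0/L1/L2 = AD/-/- → run A
t=2: L0/L1/L2 = AD/-/- → run A
t=3: L0/L1/L2 = ADBE/-/- → run A
t=4: L0/L1/L2 = DBE/A/- → run D
t=5: L0/L1/L2 = DBEF/A/- → run D
t=6: L0/L1/L2 = DBEF/A/- → run D
t=7: L0/L1/L2 = DBEF/A/- → run D
t=8: L0/L1/L2 = BEF/AD/- → run B
t=9: L0/L1/L2 = BEF/AD/- → run B
t=10: L0/L1/L2 = EF/AD/- → run E
t=11: L0/L1/L2 = EF/AD/- → run E
t=12: L0/L1/L2 = EF/AD/- → run E
t=13: L0/L1/L2 = F/AD/- → run F
t=14: L0/L1/L2 = F/AD/- → run F
t=15: L0/L1/L2 = F/AD/- → run F
t=16: L0/L1/L2 = F/AD/- → run F
t=17: L0/L1/L2 = -/AD/- → run A
t=18: L0/L1/L2 = -/D/- → run D
t=19: L0/L1/L2 = -/D/- → run D
t=20: L0/L1/L2 = -/D/- → run D
t=21: (idle)
t=22: (idle)
t=23: (idle)
t=24: (idle)
t=25: (idle)

context switches = 7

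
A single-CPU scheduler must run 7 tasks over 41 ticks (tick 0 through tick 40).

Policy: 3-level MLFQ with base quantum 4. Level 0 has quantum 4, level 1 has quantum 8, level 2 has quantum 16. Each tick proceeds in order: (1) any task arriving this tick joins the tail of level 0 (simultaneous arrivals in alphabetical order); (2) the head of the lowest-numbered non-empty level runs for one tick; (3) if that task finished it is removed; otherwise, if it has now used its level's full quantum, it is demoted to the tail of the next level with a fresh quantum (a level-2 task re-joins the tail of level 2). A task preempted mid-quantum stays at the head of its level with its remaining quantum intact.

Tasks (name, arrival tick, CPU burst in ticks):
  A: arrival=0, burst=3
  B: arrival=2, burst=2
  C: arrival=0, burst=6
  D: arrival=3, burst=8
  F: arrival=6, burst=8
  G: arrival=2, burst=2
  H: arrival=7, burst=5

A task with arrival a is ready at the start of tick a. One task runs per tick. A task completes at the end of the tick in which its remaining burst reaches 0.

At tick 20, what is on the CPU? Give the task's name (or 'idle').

running at tick 20 = H

t=0: L0/L1/L2 = AC/-/- → run A
t=1: L0/L1/L2 = AC/-/- → run A
t=2: L0/L1/L2 = ACBG/-/- → run A
t=3: L0/L1/L2 = CBGD/-/- → run C
t=4: L0/L1/L2 = CBGD/-/- → run C
t=5: L0/L1/L2 = CBGD/-/- → run C
t=6: L0/L1/L2 = CBGDF/-/- → run C
t=7: L0/L1/L2 = BGDFH/C/- → run B
t=8: L0/L1/L2 = BGDFH/C/- → run B
t=9: L0/L1/L2 = GDFH/C/- → run G
t=10: L0/L1/L2 = GDFH/C/- → run G
t=11: L0/L1/L2 = DFH/C/- → run D
t=12: L0/L1/L2 = DFH/C/- → run D
t=13: L0/L1/L2 = DFH/C/- → run D
t=14: L0/L1/L2 = DFH/C/- → run D
t=15: L0/L1/L2 = FH/CD/- → run F
t=16: L0/L1/L2 = FH/CD/- → run F
t=17: L0/L1/L2 = FH/CD/- → run F
t=18: L0/L1/L2 = FH/CD/- → run F
t=19: L0/L1/L2 = H/CDF/- → run H
t=20: L0/L1/L2 = H/CDF/- → run H
t=21: L0/L1/L2 = H/CDF/- → run H
t=22: L0/L1/L2 = H/CDF/- → run H
t=23: L0/L1/L2 = -/CDFH/- → run C
t=24: L0/L1/L2 = -/CDFH/- → run C
t=25: L0/L1/L2 = -/DFH/- → run D
t=26: L0/L1/L2 = -/DFH/- → run D
t=27: L0/L1/L2 = -/DFH/- → run D
t=28: L0/L1/L2 = -/DFH/- → run D
t=29: L0/L1/L2 = -/FH/- → run F
t=30: L0/L1/L2 = -/FH/- → run F
t=31: L0/L1/L2 = -/FH/- → run F
t=32: L0/L1/L2 = -/FH/- → run F
t=33: L0/L1/L2 = -/H/- → run H
t=34: (idle)
t=35: (idle)
t=36: (idle)
t=37: (idle)
t=38: (idle)
t=39: (idle)
t=40: (idle)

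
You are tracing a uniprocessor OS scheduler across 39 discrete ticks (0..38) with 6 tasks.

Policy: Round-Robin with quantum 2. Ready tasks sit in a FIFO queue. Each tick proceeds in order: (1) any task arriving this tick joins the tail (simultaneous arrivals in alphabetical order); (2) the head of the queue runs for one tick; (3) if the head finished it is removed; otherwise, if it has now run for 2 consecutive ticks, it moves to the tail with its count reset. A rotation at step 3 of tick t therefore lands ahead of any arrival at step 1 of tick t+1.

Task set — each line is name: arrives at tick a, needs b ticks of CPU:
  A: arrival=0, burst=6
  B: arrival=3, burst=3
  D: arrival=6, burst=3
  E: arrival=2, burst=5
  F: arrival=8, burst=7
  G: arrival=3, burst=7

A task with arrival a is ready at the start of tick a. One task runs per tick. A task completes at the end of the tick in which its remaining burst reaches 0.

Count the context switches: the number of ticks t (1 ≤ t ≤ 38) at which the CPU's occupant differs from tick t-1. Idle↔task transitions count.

t=0: queue=[A] q_used=0 → run A
t=1: queue=[A] q_used=1 → run A
t=2: queue=[A,E] q_used=0 → run A
t=3: queue=[A,E,B,G] q_used=1 → run A
t=4: queue=[E,B,G,A] q_used=0 → run E
t=5: queue=[E,B,G,A] q_used=1 → run E
t=6: queue=[B,G,A,E,D] q_used=0 → run B
t=7: queue=[B,G,A,E,D] q_used=1 → run B
t=8: queue=[G,A,E,D,B,F] q_used=0 → run G
t=9: queue=[G,A,E,D,B,F] q_used=1 → run G
t=10: queue=[A,E,D,B,F,G] q_used=0 → run A
t=11: queue=[A,E,D,B,F,G] q_used=1 → run A
t=12: queue=[E,D,B,F,G] q_used=0 → run E
t=13: queue=[E,D,B,F,G] q_used=1 → run E
t=14: queue=[D,B,F,G,E] q_used=0 → run D
t=15: queue=[D,B,F,G,E] q_used=1 → run D
t=16: queue=[B,F,G,E,D] q_used=0 → run B
t=17: queue=[F,G,E,D] q_used=0 → run F
t=18: queue=[F,G,E,D] q_used=1 → run F
t=19: queue=[G,E,D,F] q_used=0 → run G
t=20: queue=[G,E,D,F] q_used=1 → run G
t=21: queue=[E,D,F,G] q_used=0 → run E
t=22: queue=[D,F,G] q_used=0 → run D
t=23: queue=[F,G] q_used=0 → run F
t=24: queue=[F,G] q_used=1 → run F
t=25: queue=[G,F] q_used=0 → run G
t=26: queue=[G,F] q_used=1 → run G
t=27: queue=[F,G] q_used=0 → run F
t=28: queue=[F,G] q_used=1 → run F
t=29: queue=[G,F] q_used=0 → run G
t=30: queue=[F] q_used=0 → run F
t=31: (idle)
t=32: (idle)
t=33: (idle)
t=34: (idle)
t=35: (idle)
t=36: (idle)
t=37: (idle)
t=38: (idle)

context switches = 17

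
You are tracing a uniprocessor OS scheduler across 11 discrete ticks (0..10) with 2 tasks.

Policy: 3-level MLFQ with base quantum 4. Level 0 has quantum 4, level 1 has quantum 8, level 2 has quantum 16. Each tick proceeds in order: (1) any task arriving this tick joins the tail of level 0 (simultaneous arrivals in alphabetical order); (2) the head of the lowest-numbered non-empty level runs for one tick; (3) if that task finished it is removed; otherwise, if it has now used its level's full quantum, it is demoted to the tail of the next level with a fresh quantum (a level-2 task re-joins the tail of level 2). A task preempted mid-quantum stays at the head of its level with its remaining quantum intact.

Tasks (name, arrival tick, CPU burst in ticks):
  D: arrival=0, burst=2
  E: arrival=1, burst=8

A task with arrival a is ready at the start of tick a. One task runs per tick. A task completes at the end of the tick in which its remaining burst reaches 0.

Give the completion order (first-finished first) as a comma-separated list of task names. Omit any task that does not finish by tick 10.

t=0: L0/L1/L2 = D/-/- → run D
t=1: L0/L1/L2 = DE/-/- → run D
t=2: L0/L1/L2 = E/-/- → run E
t=3: L0/L1/L2 = E/-/- → run E
t=4: L0/L1/L2 = E/-/- → run E
t=5: L0/L1/L2 = E/-/- → run E
t=6: L0/L1/L2 = -/E/- → run E
t=7: L0/L1/L2 = -/E/- → run E
t=8: L0/L1/L2 = -/E/- → run E
t=9: L0/L1/L2 = -/E/- → run E
t=10: (idle)

completion order = D, E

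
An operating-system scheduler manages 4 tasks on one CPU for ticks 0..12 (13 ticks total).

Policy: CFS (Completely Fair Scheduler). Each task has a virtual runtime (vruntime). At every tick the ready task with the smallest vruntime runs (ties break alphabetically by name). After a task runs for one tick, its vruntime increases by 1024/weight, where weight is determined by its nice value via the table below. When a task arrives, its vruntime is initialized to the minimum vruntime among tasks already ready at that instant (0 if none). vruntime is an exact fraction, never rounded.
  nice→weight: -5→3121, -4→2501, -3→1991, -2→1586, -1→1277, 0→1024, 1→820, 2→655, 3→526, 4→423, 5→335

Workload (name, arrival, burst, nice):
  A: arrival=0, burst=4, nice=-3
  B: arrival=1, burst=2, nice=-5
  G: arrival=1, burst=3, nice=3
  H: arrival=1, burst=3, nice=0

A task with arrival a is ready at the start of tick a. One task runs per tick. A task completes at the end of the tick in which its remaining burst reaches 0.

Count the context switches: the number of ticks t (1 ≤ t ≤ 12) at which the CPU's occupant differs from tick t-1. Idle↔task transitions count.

t=0: vr[A=0] → run A
t=1: vr[A=1024/1991 B=1024/1991 G=1024/1991 H=1024/1991] → run A
t=2: vr[A=2048/1991 B=1024/1991 G=1024/1991 H=1024/1991] → run B
t=3: vr[A=2048/1991 B=5234688/6213911 G=1024/1991 H=1024/1991] → run G
t=4: vr[A=2048/1991 B=5234688/6213911 G=1288704/523633 H=1024/1991] → run H
t=5: vr[A=2048/1991 B=5234688/6213911 G=1288704/523633 H=3015/1991] → run B
t=6: vr[A=2048/1991 G=1288704/523633 H=3015/1991] → run A
t=7: vr[A=3072/1991 G=1288704/523633 H=3015/1991] → run H
t=8: vr[A=3072/1991 G=1288704/523633 H=5006/1991] → run A
t=9: vr[G=1288704/523633 H=5006/1991] → run G
t=10: vr[G=2308096/523633 H=5006/1991] → run H
t=11: vr[G=2308096/523633] → run G
t=12: (idle)

context switches = 11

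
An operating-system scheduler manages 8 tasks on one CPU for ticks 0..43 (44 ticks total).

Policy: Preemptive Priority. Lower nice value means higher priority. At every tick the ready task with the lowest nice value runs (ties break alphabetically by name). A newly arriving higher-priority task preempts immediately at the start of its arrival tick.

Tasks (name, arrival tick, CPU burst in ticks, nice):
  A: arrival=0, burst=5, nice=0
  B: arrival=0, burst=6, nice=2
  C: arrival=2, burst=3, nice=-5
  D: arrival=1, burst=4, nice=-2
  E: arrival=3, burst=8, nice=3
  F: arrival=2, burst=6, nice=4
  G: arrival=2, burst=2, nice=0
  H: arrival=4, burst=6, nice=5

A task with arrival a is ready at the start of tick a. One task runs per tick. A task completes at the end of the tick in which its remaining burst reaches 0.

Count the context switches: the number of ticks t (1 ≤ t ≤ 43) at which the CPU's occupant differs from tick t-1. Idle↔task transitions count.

t=0: ready={A,B} → run A
t=1: ready={A,B,D} → run D
t=2: ready={A,B,C,D,F,G} → run C
t=3: ready={A,B,C,D,E,F,G} → run C
t=4: ready={A,B,C,D,E,F,G,H} → run C
t=5: ready={A,B,D,E,F,G,H} → run D
t=6: ready={A,B,D,E,F,G,H} → run D
t=7: ready={A,B,D,E,F,G,H} → run D
t=8: ready={A,B,E,F,G,H} → run A
t=9: ready={A,B,E,F,G,H} → run A
t=10: ready={A,B,E,F,G,H} → run A
t=11: ready={A,B,E,F,G,H} → run A
t=12: ready={B,E,F,G,H} → run G
t=13: ready={B,E,F,G,H} → run G
t=14: ready={B,E,F,H} → run B
t=15: ready={B,E,F,H} → run B
t=16: ready={B,E,F,H} → run B
t=17: ready={B,E,F,H} → run B
t=18: ready={B,E,F,H} → run B
t=19: ready={B,E,F,H} → run B
t=20: ready={E,F,H} → run E
t=21: ready={E,F,H} → run E
t=22: ready={E,F,H} → run E
t=23: ready={E,F,H} → run E
t=24: ready={E,F,H} → run E
t=25: ready={E,F,H} → run E
t=26: ready={E,F,H} → run E
t=27: ready={E,F,H} → run E
t=28: ready={F,H} → run F
t=29: ready={F,H} → run F
t=30: ready={F,H} → run F
t=31: ready={F,H} → run F
t=32: ready={F,H} → run F
t=33: ready={F,H} → run F
t=34: ready={H} → run H
t=35: ready={H} → run H
t=36: ready={H} → run H
t=37: ready={H} → run H
t=38: ready={H} → run H
t=39: ready={H} → run H
t=40: (idle)
t=41: (idle)
t=42: (idle)
t=43: (idle)

context switches = 10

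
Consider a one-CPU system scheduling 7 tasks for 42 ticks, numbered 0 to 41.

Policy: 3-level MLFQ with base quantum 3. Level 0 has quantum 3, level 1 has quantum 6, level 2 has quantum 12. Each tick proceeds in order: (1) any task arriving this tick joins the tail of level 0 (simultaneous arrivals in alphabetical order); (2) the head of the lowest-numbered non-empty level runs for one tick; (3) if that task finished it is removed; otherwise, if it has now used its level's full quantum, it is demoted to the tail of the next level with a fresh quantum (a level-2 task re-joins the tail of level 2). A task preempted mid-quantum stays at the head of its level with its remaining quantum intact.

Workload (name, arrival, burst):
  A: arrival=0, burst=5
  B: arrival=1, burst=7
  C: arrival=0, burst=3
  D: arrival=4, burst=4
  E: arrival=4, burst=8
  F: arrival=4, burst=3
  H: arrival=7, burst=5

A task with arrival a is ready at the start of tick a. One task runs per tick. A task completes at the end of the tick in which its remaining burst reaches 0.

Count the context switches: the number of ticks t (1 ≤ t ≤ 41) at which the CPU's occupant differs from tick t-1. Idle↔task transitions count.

t=0: L0/L1/L2 = AC/-/- → run A
t=1: L0/L1/L2 = ACB/-/- → run A
t=2: L0/L1/L2 = ACB/-/- → run A
t=3: L0/L1/L2 = CB/A/- → run C
t=4: L0/L1/L2 = CBDEF/A/- → run C
t=5: L0/L1/L2 = CBDEF/A/- → run C
t=6: L0/L1/L2 = BDEF/A/- → run B
t=7: L0/L1/L2 = BDEFH/A/- → run B
t=8: L0/L1/L2 = BDEFH/A/- → run B
t=9: L0/L1/L2 = DEFH/AB/- → run D
t=10: L0/L1/L2 = DEFH/AB/- → run D
t=11: L0/L1/L2 = DEFH/AB/- → run D
t=12: L0/L1/L2 = EFH/ABD/- → run E
t=13: L0/L1/L2 = EFH/ABD/- → run E
t=14: L0/L1/L2 = EFH/ABD/- → run E
t=15: L0/L1/L2 = FH/ABDE/- → run F
t=16: L0/L1/L2 = FH/ABDE/- → run F
t=17: L0/L1/L2 = FH/ABDE/- → run F
t=18: L0/L1/L2 = H/ABDE/- → run H
t=19: L0/L1/L2 = H/ABDE/- → run H
t=20: L0/L1/L2 = H/ABDE/- → run H
t=21: L0/L1/L2 = -/ABDEH/- → run A
t=22: L0/L1/L2 = -/ABDEH/- → run A
t=23: L0/L1/L2 = -/BDEH/- → run B
t=24: L0/L1/L2 = -/BDEH/- → run B
t=25: L0/L1/L2 = -/BDEH/- → run B
t=26: L0/L1/L2 = -/BDEH/- → run B
t=27: L0/L1/L2 = -/DEH/- → run D
t=28: L0/L1/L2 = -/EH/- → run E
t=29: L0/L1/L2 = -/EH/- → run E
t=30: L0/L1/L2 = -/EH/- → run E
t=31: L0/L1/L2 = -/EH/- → run E
t=32: L0/L1/L2 = -/EH/- → run E
t=33: L0/L1/L2 = -/H/- → run H
t=34: L0/L1/L2 = -/H/- → run H
t=35: (idle)
t=36: (idle)
t=37: (idle)
t=38: (idle)
t=39: (idle)
t=40: (idle)
t=41: (idle)

context switches = 12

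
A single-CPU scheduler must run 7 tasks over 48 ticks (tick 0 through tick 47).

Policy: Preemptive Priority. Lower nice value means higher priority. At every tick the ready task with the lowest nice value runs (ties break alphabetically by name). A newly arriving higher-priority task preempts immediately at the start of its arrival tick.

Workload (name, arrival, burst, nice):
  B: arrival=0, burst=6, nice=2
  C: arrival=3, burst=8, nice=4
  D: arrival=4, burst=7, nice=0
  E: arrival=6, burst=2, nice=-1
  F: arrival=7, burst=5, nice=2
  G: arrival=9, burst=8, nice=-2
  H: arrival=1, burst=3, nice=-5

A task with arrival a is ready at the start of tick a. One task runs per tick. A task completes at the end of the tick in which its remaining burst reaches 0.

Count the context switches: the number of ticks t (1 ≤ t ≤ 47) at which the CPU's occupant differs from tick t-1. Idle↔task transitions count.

t=0: ready={B} → run B
t=1: ready={B,H} → run H
t=2: ready={B,H} → run H
t=3: ready={B,C,H} → run H
t=4: ready={B,C,D} → run D
t=5: ready={B,C,D} → run D
t=6: ready={B,C,D,E} → run E
t=7: ready={B,C,D,E,F} → run E
t=8: ready={B,C,D,F} → run D
t=9: ready={B,C,D,F,G} → run G
t=10: ready={B,C,D,F,G} → run G
t=11: ready={B,C,D,F,G} → run G
t=12: ready={B,C,D,F,G} → run G
t=13: ready={B,C,D,F,G} → run G
t=14: ready={B,C,D,F,G} → run G
t=15: ready={B,C,D,F,G} → run G
t=16: ready={B,C,D,F,G} → run G
t=17: ready={B,C,D,F} → run D
t=18: ready={B,C,D,F} → run D
t=19: ready={B,C,D,F} → run D
t=20: ready={B,C,D,F} → run D
t=21: ready={B,C,F} → run B
t=22: ready={B,C,F} → run B
t=23: ready={B,C,F} → run B
t=24: ready={B,C,F} → run B
t=25: ready={B,C,F} → run B
t=26: ready={C,F} → run F
t=27: ready={C,F} → run F
t=28: ready={C,F} → run F
t=29: ready={C,F} → run F
t=30: ready={C,F} → run F
t=31: ready={C} → run C
t=32: ready={C} → run C
t=33: ready={C} → run C
t=34: ready={C} → run C
t=35: ready={C} → run C
t=36: ready={C} → run C
t=37: ready={C} → run C
t=38: ready={C} → run C
t=39: (idle)
t=40: (idle)
t=41: (idle)
t=42: (idle)
t=43: (idle)
t=44: (idle)
t=45: (idle)
t=46: (idle)
t=47: (idle)

context switches = 10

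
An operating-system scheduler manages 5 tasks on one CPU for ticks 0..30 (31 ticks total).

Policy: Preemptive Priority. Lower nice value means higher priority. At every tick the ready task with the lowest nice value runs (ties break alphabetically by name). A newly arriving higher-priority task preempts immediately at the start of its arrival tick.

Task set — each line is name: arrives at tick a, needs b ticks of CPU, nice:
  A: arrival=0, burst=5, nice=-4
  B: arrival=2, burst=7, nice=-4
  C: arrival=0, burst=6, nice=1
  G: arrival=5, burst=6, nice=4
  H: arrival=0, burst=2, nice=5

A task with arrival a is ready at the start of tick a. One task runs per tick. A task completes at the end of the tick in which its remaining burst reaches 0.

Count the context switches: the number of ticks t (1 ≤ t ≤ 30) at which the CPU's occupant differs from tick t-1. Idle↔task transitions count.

context switches = 5

t=0: ready={A,C,H} → run A
t=1: ready={A,C,H} → run A
t=2: ready={A,B,C,H} → run A
t=3: ready={A,B,C,H} → run A
t=4: ready={A,B,C,H} → run A
t=5: ready={B,C,G,H} → run B
t=6: ready={B,C,G,H} → run B
t=7: ready={B,C,G,H} → run B
t=8: ready={B,C,G,H} → run B
t=9: ready={B,C,G,H} → run B
t=10: ready={B,C,G,H} → run B
t=11: ready={B,C,G,H} → run B
t=12: ready={C,G,H} → run C
t=13: ready={C,G,H} → run C
t=14: ready={C,G,H} → run C
t=15: ready={C,G,H} → run C
t=16: ready={C,G,H} → run C
t=17: ready={C,G,H} → run C
t=18: ready={G,H} → run G
t=19: ready={G,H} → run G
t=20: ready={G,H} → run G
t=21: ready={G,H} → run G
t=22: ready={G,H} → run G
t=23: ready={G,H} → run G
t=24: ready={H} → run H
t=25: ready={H} → run H
t=26: (idle)
t=27: (idle)
t=28: (idle)
t=29: (idle)
t=30: (idle)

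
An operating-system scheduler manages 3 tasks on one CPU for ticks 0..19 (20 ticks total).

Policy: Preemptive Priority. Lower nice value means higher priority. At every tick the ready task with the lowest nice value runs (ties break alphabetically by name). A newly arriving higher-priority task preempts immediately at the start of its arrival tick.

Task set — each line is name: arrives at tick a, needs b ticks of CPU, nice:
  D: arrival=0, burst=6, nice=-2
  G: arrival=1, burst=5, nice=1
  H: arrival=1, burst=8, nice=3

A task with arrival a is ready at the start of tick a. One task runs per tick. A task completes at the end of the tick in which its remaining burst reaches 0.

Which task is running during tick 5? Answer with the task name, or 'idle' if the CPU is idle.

running at tick 5 = D

t=0: ready={D} → run D
t=1: ready={D,G,H} → run D
t=2: ready={D,G,H} → run D
t=3: ready={D,G,H} → run D
t=4: ready={D,G,H} → run D
t=5: ready={D,G,H} → run D
t=6: ready={G,H} → run G
t=7: ready={G,H} → run G
t=8: ready={G,H} → run G
t=9: ready={G,H} → run G
t=10: ready={G,H} → run G
t=11: ready={H} → run H
t=12: ready={H} → run H
t=13: ready={H} → run H
t=14: ready={H} → run H
t=15: ready={H} → run H
t=16: ready={H} → run H
t=17: ready={H} → run H
t=18: ready={H} → run H
t=19: (idle)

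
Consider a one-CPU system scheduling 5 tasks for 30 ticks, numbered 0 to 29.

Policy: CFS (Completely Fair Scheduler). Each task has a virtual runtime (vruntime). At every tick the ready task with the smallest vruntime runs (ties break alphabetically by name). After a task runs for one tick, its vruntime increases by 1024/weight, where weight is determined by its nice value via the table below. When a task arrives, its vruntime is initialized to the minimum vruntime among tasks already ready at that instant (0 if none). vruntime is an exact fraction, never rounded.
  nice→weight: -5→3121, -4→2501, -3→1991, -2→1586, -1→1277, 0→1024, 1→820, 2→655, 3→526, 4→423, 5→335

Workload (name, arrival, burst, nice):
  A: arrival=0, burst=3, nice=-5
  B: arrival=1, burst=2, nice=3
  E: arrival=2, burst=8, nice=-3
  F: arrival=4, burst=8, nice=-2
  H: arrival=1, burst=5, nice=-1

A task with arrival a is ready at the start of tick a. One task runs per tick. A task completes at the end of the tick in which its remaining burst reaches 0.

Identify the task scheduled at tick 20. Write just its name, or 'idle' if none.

t=0: vr[A=0] → run A
t=1: vr[A=1024/3121 B=1024/3121 H=1024/3121] → run A
t=2: vr[A=2048/3121 B=1024/3121 E=1024/3121 H=1024/3121] → run B
t=3: vr[A=2048/3121 B=1867264/820823 E=1024/3121 H=1024/3121] → run E
t=4: vr[A=2048/3121 B=1867264/820823 E=5234688/6213911 F=1024/3121 H=1024/3121] → run F
t=5: vr[A=2048/3121 B=1867264/820823 E=5234688/6213911 F=2409984/2474953 H=1024/3121] → run H
t=6: vr[A=2048/3121 B=1867264/820823 E=5234688/6213911 F=2409984/2474953 H=4503552/3985517] → run A
t=7: vr[B=1867264/820823 E=5234688/6213911 F=2409984/2474953 H=4503552/3985517] → run E
t=8: vr[B=1867264/820823 E=8430592/6213911 F=2409984/2474953 H=4503552/3985517] → run F
t=9: vr[B=1867264/820823 E=8430592/6213911 F=4007936/2474953 H=4503552/3985517] → run H
t=10: vr[B=1867264/820823 E=8430592/6213911 F=4007936/2474953 H=7699456/3985517] → run E
t=11: vr[B=1867264/820823 E=11626496/6213911 F=4007936/2474953 H=7699456/3985517] → run F
t=12: vr[B=1867264/820823 E=11626496/6213911 F=5605888/2474953 H=7699456/3985517] → run E
t=13: vr[B=1867264/820823 E=14822400/6213911 F=5605888/2474953 H=7699456/3985517] → run H
t=14: vr[B=1867264/820823 E=14822400/6213911 F=5605888/2474953 H=10895360/3985517] → run F
t=15: vr[B=1867264/820823 E=14822400/6213911 F=7203840/2474953 H=10895360/3985517] → run B
t=16: vr[E=14822400/6213911 F=7203840/2474953 H=10895360/3985517] → run E
t=17: vr[E=18018304/6213911 F=7203840/2474953 H=10895360/3985517] → run H
t=18: vr[E=18018304/6213911 F=7203840/2474953 H=14091264/3985517] → run E
t=19: vr[E=21214208/6213911 F=7203840/2474953 H=14091264/3985517] → run F
t=20: vr[E=21214208/6213911 F=8801792/2474953 H=14091264/3985517] → run E
t=21: vr[E=24410112/6213911 F=8801792/2474953 H=14091264/3985517] → run H
t=22: vr[E=24410112/6213911 F=8801792/2474953] → run F
t=23: vr[E=24410112/6213911 F=10399744/2474953] → run E
t=24: vr[F=10399744/2474953] → run F
t=25: vr[F=11997696/2474953] → run F
t=26: (idle)
t=27: (idle)
t=28: (idle)
t=29: (idle)

running at tick 20 = E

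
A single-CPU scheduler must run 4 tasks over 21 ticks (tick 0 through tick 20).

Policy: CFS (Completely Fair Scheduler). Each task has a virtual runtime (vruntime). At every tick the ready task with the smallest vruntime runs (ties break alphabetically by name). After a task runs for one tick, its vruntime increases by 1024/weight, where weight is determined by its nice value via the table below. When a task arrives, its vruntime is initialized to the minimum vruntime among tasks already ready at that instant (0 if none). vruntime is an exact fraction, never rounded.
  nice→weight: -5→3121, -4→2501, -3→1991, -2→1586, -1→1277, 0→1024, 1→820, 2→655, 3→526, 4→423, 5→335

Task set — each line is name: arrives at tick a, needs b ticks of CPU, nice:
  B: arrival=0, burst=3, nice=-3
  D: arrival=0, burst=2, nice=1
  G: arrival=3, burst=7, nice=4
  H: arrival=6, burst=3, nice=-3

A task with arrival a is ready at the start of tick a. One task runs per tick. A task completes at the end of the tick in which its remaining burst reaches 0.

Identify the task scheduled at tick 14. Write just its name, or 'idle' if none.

t=0: vr[B=0 D=0] → run B
t=1: vr[B=1024/1991 D=0] → run D
t=2: vr[B=1024/1991 D=256/205] → run B
t=3: vr[B=2048/1991 D=256/205 G=2048/1991] → run B
t=4: vr[D=256/205 G=2048/1991] → run G
t=5: vr[D=256/205 G=2905088/842193] → run D
t=6: vr[G=2905088/842193 H=2905088/842193] → run G
t=7: vr[G=4943872/842193 H=2905088/842193] → run H
t=8: vr[G=4943872/842193 H=3338240/842193] → run H
t=9: vr[G=4943872/842193 H=3771392/842193] → run H
t=10: vr[G=4943872/842193] → run G
t=11: vr[G=2327552/280731] → run G
t=12: vr[G=9021440/842193] → run G
t=13: vr[G=11060224/842193] → run G
t=14: vr[G=4366336/280731] → run G
t=15: (idle)
t=16: (idle)
t=17: (idle)
t=18: (idle)
t=19: (idle)
t=20: (idle)

running at tick 14 = G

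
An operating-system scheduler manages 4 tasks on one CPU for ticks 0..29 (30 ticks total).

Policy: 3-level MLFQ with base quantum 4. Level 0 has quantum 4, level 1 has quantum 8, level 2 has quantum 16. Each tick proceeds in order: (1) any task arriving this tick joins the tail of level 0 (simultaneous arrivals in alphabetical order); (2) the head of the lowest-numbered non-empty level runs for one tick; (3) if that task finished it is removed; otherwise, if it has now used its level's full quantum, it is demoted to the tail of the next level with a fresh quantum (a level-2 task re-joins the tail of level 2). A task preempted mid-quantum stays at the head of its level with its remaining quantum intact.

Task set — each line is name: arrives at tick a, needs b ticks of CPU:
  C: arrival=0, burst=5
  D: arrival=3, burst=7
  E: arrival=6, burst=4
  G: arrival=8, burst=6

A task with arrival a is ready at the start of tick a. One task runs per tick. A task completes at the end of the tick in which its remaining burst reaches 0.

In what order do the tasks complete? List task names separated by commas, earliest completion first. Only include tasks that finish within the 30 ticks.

completion order = E, C, D, G

t=0: L0/L1/L2 = C/-/- → run C
t=1: L0/L1/L2 = C/-/- → run C
t=2: L0/L1/L2 = C/-/- → run C
t=3: L0/L1/L2 = CD/-/- → run C
t=4: L0/L1/L2 = D/C/- → run D
t=5: L0/L1/L2 = D/C/- → run D
t=6: L0/L1/L2 = DE/C/- → run D
t=7: L0/L1/L2 = DE/C/- → run D
t=8: L0/L1/L2 = EG/CD/- → run E
t=9: L0/L1/L2 = EG/CD/- → run E
t=10: L0/L1/L2 = EG/CD/- → run E
t=11: L0/L1/L2 = EG/CD/- → run E
t=12: L0/L1/L2 = G/CD/- → run G
t=13: L0/L1/L2 = G/CD/- → run G
t=14: L0/L1/L2 = G/CD/- → run G
t=15: L0/L1/L2 = G/CD/- → run G
t=16: L0/L1/L2 = -/CDG/- → run C
t=17: L0/L1/L2 = -/DG/- → run D
t=18: L0/L1/L2 = -/DG/- → run D
t=19: L0/L1/L2 = -/DG/- → run D
t=20: L0/L1/L2 = -/G/- → run G
t=21: L0/L1/L2 = -/G/- → run G
t=22: (idle)
t=23: (idle)
t=24: (idle)
t=25: (idle)
t=26: (idle)
t=27: (idle)
t=28: (idle)
t=29: (idle)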